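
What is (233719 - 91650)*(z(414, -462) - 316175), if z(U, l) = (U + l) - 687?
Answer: -45023086790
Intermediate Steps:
z(U, l) = -687 + U + l
(233719 - 91650)*(z(414, -462) - 316175) = (233719 - 91650)*((-687 + 414 - 462) - 316175) = 142069*(-735 - 316175) = 142069*(-316910) = -45023086790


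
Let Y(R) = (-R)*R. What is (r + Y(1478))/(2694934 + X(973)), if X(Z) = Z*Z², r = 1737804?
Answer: -34360/71066327 ≈ -0.00048349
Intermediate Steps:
Y(R) = -R²
X(Z) = Z³
(r + Y(1478))/(2694934 + X(973)) = (1737804 - 1*1478²)/(2694934 + 973³) = (1737804 - 1*2184484)/(2694934 + 921167317) = (1737804 - 2184484)/923862251 = -446680*1/923862251 = -34360/71066327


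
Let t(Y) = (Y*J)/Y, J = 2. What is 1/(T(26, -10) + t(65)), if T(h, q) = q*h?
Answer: -1/258 ≈ -0.0038760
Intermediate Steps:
T(h, q) = h*q
t(Y) = 2 (t(Y) = (Y*2)/Y = (2*Y)/Y = 2)
1/(T(26, -10) + t(65)) = 1/(26*(-10) + 2) = 1/(-260 + 2) = 1/(-258) = -1/258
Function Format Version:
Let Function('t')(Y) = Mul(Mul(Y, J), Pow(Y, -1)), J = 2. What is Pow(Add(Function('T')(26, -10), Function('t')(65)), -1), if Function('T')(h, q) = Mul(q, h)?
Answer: Rational(-1, 258) ≈ -0.0038760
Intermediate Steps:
Function('T')(h, q) = Mul(h, q)
Function('t')(Y) = 2 (Function('t')(Y) = Mul(Mul(Y, 2), Pow(Y, -1)) = Mul(Mul(2, Y), Pow(Y, -1)) = 2)
Pow(Add(Function('T')(26, -10), Function('t')(65)), -1) = Pow(Add(Mul(26, -10), 2), -1) = Pow(Add(-260, 2), -1) = Pow(-258, -1) = Rational(-1, 258)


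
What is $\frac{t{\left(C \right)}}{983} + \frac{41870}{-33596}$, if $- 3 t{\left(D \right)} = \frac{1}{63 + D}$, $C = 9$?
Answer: $- \frac{2222551739}{1783342872} \approx -1.2463$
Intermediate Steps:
$t{\left(D \right)} = - \frac{1}{3 \left(63 + D\right)}$
$\frac{t{\left(C \right)}}{983} + \frac{41870}{-33596} = \frac{\left(-1\right) \frac{1}{189 + 3 \cdot 9}}{983} + \frac{41870}{-33596} = - \frac{1}{189 + 27} \cdot \frac{1}{983} + 41870 \left(- \frac{1}{33596}\right) = - \frac{1}{216} \cdot \frac{1}{983} - \frac{20935}{16798} = \left(-1\right) \frac{1}{216} \cdot \frac{1}{983} - \frac{20935}{16798} = \left(- \frac{1}{216}\right) \frac{1}{983} - \frac{20935}{16798} = - \frac{1}{212328} - \frac{20935}{16798} = - \frac{2222551739}{1783342872}$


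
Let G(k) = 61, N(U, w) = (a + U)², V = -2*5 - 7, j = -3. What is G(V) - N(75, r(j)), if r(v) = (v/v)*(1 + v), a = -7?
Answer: -4563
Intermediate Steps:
V = -17 (V = -10 - 7 = -17)
r(v) = 1 + v (r(v) = 1*(1 + v) = 1 + v)
N(U, w) = (-7 + U)²
G(V) - N(75, r(j)) = 61 - (-7 + 75)² = 61 - 1*68² = 61 - 1*4624 = 61 - 4624 = -4563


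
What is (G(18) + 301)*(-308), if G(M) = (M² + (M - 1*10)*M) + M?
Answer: -242396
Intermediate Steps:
G(M) = M + M² + M*(-10 + M) (G(M) = (M² + (M - 10)*M) + M = (M² + (-10 + M)*M) + M = (M² + M*(-10 + M)) + M = M + M² + M*(-10 + M))
(G(18) + 301)*(-308) = (18*(-9 + 2*18) + 301)*(-308) = (18*(-9 + 36) + 301)*(-308) = (18*27 + 301)*(-308) = (486 + 301)*(-308) = 787*(-308) = -242396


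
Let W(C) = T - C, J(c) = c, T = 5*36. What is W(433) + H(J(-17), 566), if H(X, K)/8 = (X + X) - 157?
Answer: -1781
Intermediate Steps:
T = 180
H(X, K) = -1256 + 16*X (H(X, K) = 8*((X + X) - 157) = 8*(2*X - 157) = 8*(-157 + 2*X) = -1256 + 16*X)
W(C) = 180 - C
W(433) + H(J(-17), 566) = (180 - 1*433) + (-1256 + 16*(-17)) = (180 - 433) + (-1256 - 272) = -253 - 1528 = -1781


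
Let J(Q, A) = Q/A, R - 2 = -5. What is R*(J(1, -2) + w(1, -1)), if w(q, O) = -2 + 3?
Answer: -3/2 ≈ -1.5000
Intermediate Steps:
R = -3 (R = 2 - 5 = -3)
w(q, O) = 1
R*(J(1, -2) + w(1, -1)) = -3*(1/(-2) + 1) = -3*(1*(-½) + 1) = -3*(-½ + 1) = -3*½ = -3/2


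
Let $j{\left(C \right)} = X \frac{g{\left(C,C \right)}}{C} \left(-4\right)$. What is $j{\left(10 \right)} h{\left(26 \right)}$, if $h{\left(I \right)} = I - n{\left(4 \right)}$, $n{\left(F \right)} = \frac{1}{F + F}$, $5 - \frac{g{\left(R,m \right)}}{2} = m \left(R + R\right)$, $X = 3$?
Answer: $\frac{24219}{2} \approx 12110.0$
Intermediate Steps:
$g{\left(R,m \right)} = 10 - 4 R m$ ($g{\left(R,m \right)} = 10 - 2 m \left(R + R\right) = 10 - 2 m 2 R = 10 - 2 \cdot 2 R m = 10 - 4 R m$)
$n{\left(F \right)} = \frac{1}{2 F}$
$h{\left(I \right)} = - \frac{1}{8} + I$ ($h{\left(I \right)} = I - \frac{1}{2 \cdot 4} = I - \frac{1}{2} \cdot \frac{1}{4} = I - \frac{1}{8} = - \frac{1}{8} + I$)
$j{\left(C \right)} = - \frac{12 \left(10 - 4 C^{2}\right)}{C}$ ($j{\left(C \right)} = 3 \frac{10 - 4 C C}{C} \left(-4\right) = 3 \frac{10 - 4 C^{2}}{C} \left(-4\right) = \frac{3 \left(10 - 4 C^{2}\right)}{C} \left(-4\right) = - \frac{12 \left(10 - 4 C^{2}\right)}{C}$)
$j{\left(10 \right)} h{\left(26 \right)} = \left(- \frac{120}{10} + 48 \cdot 10\right) \left(- \frac{1}{8} + 26\right) = \left(\left(-120\right) \frac{1}{10} + 480\right) \frac{207}{8} = \left(-12 + 480\right) \frac{207}{8} = 468 \cdot \frac{207}{8} = \frac{24219}{2}$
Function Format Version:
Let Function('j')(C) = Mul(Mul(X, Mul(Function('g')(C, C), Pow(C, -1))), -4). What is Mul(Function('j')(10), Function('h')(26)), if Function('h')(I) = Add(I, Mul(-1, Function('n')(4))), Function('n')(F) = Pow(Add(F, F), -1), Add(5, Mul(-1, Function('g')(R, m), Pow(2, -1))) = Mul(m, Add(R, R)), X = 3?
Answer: Rational(24219, 2) ≈ 12110.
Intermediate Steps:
Function('g')(R, m) = Add(10, Mul(-4, R, m)) (Function('g')(R, m) = Add(10, Mul(-2, Mul(m, Add(R, R)))) = Add(10, Mul(-2, Mul(m, Mul(2, R)))) = Add(10, Mul(-2, Mul(2, R, m))) = Add(10, Mul(-4, R, m)))
Function('n')(F) = Mul(Rational(1, 2), Pow(F, -1)) (Function('n')(F) = Pow(Mul(2, F), -1) = Mul(Rational(1, 2), Pow(F, -1)))
Function('h')(I) = Add(Rational(-1, 8), I) (Function('h')(I) = Add(I, Mul(-1, Mul(Rational(1, 2), Pow(4, -1)))) = Add(I, Mul(-1, Mul(Rational(1, 2), Rational(1, 4)))) = Add(I, Mul(-1, Rational(1, 8))) = Add(I, Rational(-1, 8)) = Add(Rational(-1, 8), I))
Function('j')(C) = Mul(-12, Pow(C, -1), Add(10, Mul(-4, Pow(C, 2)))) (Function('j')(C) = Mul(Mul(3, Mul(Add(10, Mul(-4, C, C)), Pow(C, -1))), -4) = Mul(Mul(3, Mul(Add(10, Mul(-4, Pow(C, 2))), Pow(C, -1))), -4) = Mul(Mul(3, Mul(Pow(C, -1), Add(10, Mul(-4, Pow(C, 2))))), -4) = Mul(Mul(3, Pow(C, -1), Add(10, Mul(-4, Pow(C, 2)))), -4) = Mul(-12, Pow(C, -1), Add(10, Mul(-4, Pow(C, 2)))))
Mul(Function('j')(10), Function('h')(26)) = Mul(Add(Mul(-120, Pow(10, -1)), Mul(48, 10)), Add(Rational(-1, 8), 26)) = Mul(Add(Mul(-120, Rational(1, 10)), 480), Rational(207, 8)) = Mul(Add(-12, 480), Rational(207, 8)) = Mul(468, Rational(207, 8)) = Rational(24219, 2)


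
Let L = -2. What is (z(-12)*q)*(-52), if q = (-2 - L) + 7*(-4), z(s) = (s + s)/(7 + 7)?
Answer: -2496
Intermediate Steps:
z(s) = s/7 (z(s) = (2*s)/14 = (2*s)*(1/14) = s/7)
q = -28 (q = (-2 - 1*(-2)) + 7*(-4) = (-2 + 2) - 28 = 0 - 28 = -28)
(z(-12)*q)*(-52) = (((1/7)*(-12))*(-28))*(-52) = -12/7*(-28)*(-52) = 48*(-52) = -2496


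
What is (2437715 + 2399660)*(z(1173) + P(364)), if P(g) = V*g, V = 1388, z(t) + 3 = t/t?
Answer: 2443986971250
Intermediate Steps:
z(t) = -2 (z(t) = -3 + t/t = -3 + 1 = -2)
P(g) = 1388*g
(2437715 + 2399660)*(z(1173) + P(364)) = (2437715 + 2399660)*(-2 + 1388*364) = 4837375*(-2 + 505232) = 4837375*505230 = 2443986971250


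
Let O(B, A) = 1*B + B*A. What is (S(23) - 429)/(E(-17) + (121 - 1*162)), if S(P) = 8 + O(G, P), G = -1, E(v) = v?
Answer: 445/58 ≈ 7.6724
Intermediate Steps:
O(B, A) = B + A*B
S(P) = 7 - P (S(P) = 8 - (1 + P) = 8 + (-1 - P) = 7 - P)
(S(23) - 429)/(E(-17) + (121 - 1*162)) = ((7 - 1*23) - 429)/(-17 + (121 - 1*162)) = ((7 - 23) - 429)/(-17 + (121 - 162)) = (-16 - 429)/(-17 - 41) = -445/(-58) = -445*(-1/58) = 445/58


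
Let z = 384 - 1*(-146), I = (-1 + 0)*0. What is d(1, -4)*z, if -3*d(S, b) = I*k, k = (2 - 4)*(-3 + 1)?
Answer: 0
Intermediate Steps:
k = 4 (k = -2*(-2) = 4)
I = 0 (I = -1*0 = 0)
d(S, b) = 0 (d(S, b) = -0*4 = -1/3*0 = 0)
z = 530 (z = 384 + 146 = 530)
d(1, -4)*z = 0*530 = 0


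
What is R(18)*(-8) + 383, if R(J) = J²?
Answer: -2209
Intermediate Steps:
R(18)*(-8) + 383 = 18²*(-8) + 383 = 324*(-8) + 383 = -2592 + 383 = -2209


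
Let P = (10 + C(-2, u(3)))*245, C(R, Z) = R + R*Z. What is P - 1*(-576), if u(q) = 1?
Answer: 2046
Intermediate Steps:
P = 1470 (P = (10 - 2*(1 + 1))*245 = (10 - 2*2)*245 = (10 - 4)*245 = 6*245 = 1470)
P - 1*(-576) = 1470 - 1*(-576) = 1470 + 576 = 2046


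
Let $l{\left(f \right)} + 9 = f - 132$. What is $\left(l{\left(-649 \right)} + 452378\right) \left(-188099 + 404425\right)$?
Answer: $97690225688$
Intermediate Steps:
$l{\left(f \right)} = -141 + f$ ($l{\left(f \right)} = -9 + \left(f - 132\right) = -9 + \left(-132 + f\right) = -141 + f$)
$\left(l{\left(-649 \right)} + 452378\right) \left(-188099 + 404425\right) = \left(\left(-141 - 649\right) + 452378\right) \left(-188099 + 404425\right) = \left(-790 + 452378\right) 216326 = 451588 \cdot 216326 = 97690225688$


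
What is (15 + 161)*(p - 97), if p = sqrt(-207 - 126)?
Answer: -17072 + 528*I*sqrt(37) ≈ -17072.0 + 3211.7*I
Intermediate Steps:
p = 3*I*sqrt(37) (p = sqrt(-333) = 3*I*sqrt(37) ≈ 18.248*I)
(15 + 161)*(p - 97) = (15 + 161)*(3*I*sqrt(37) - 97) = 176*(-97 + 3*I*sqrt(37)) = -17072 + 528*I*sqrt(37)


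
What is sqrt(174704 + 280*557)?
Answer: 2*sqrt(82666) ≈ 575.03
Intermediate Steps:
sqrt(174704 + 280*557) = sqrt(174704 + 155960) = sqrt(330664) = 2*sqrt(82666)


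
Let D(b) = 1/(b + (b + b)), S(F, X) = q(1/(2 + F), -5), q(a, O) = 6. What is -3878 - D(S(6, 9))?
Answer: -69805/18 ≈ -3878.1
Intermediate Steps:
S(F, X) = 6
D(b) = 1/(3*b) (D(b) = 1/(b + 2*b) = 1/(3*b))
-3878 - D(S(6, 9)) = -3878 - 1/(3*6) = -3878 - 1*1/18 = -3878 - 1/18 = -69805/18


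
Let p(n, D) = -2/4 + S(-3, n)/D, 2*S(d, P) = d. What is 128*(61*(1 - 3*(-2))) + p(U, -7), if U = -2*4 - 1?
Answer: 382590/7 ≈ 54656.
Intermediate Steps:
S(d, P) = d/2
U = -9 (U = -8 - 1 = -9)
p(n, D) = -1/2 - 3/(2*D) (p(n, D) = -2/4 + ((1/2)*(-3))/D = -2*1/4 - 3/(2*D) = -1/2 - 3/(2*D))
128*(61*(1 - 3*(-2))) + p(U, -7) = 128*(61*(1 - 3*(-2))) + (1/2)*(-3 - 1*(-7))/(-7) = 128*(61*(1 + 6)) + (1/2)*(-1/7)*(-3 + 7) = 128*(61*7) + (1/2)*(-1/7)*4 = 128*427 - 2/7 = 54656 - 2/7 = 382590/7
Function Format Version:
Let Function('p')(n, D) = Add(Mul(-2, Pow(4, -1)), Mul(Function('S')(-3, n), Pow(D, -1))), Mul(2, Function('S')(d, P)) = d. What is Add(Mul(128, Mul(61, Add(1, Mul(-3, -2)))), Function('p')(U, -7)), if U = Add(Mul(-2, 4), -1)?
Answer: Rational(382590, 7) ≈ 54656.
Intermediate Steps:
Function('S')(d, P) = Mul(Rational(1, 2), d)
U = -9 (U = Add(-8, -1) = -9)
Function('p')(n, D) = Add(Rational(-1, 2), Mul(Rational(-3, 2), Pow(D, -1))) (Function('p')(n, D) = Add(Mul(-2, Pow(4, -1)), Mul(Mul(Rational(1, 2), -3), Pow(D, -1))) = Add(Mul(-2, Rational(1, 4)), Mul(Rational(-3, 2), Pow(D, -1))) = Add(Rational(-1, 2), Mul(Rational(-3, 2), Pow(D, -1))))
Add(Mul(128, Mul(61, Add(1, Mul(-3, -2)))), Function('p')(U, -7)) = Add(Mul(128, Mul(61, Add(1, Mul(-3, -2)))), Mul(Rational(1, 2), Pow(-7, -1), Add(-3, Mul(-1, -7)))) = Add(Mul(128, Mul(61, Add(1, 6))), Mul(Rational(1, 2), Rational(-1, 7), Add(-3, 7))) = Add(Mul(128, Mul(61, 7)), Mul(Rational(1, 2), Rational(-1, 7), 4)) = Add(Mul(128, 427), Rational(-2, 7)) = Add(54656, Rational(-2, 7)) = Rational(382590, 7)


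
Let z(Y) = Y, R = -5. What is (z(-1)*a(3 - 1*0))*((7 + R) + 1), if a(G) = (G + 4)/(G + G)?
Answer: -7/2 ≈ -3.5000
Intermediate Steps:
a(G) = (4 + G)/(2*G) (a(G) = (4 + G)/((2*G)) = (4 + G)*(1/(2*G)) = (4 + G)/(2*G))
(z(-1)*a(3 - 1*0))*((7 + R) + 1) = (-(4 + (3 - 1*0))/(2*(3 - 1*0)))*((7 - 5) + 1) = (-(4 + (3 + 0))/(2*(3 + 0)))*(2 + 1) = -(4 + 3)/(2*3)*3 = -7/(2*3)*3 = -1*7/6*3 = -7/6*3 = -7/2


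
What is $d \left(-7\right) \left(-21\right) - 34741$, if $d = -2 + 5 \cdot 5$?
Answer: $-31360$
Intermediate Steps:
$d = 23$ ($d = -2 + 25 = 23$)
$d \left(-7\right) \left(-21\right) - 34741 = 23 \left(-7\right) \left(-21\right) - 34741 = \left(-161\right) \left(-21\right) - 34741 = 3381 - 34741 = -31360$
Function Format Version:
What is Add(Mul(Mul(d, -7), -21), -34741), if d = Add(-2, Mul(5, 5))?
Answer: -31360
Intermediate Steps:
d = 23 (d = Add(-2, 25) = 23)
Add(Mul(Mul(d, -7), -21), -34741) = Add(Mul(Mul(23, -7), -21), -34741) = Add(Mul(-161, -21), -34741) = Add(3381, -34741) = -31360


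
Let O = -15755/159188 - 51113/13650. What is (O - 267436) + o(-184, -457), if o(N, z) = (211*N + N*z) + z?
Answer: -241881256160897/1086458100 ≈ -2.2263e+5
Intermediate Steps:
o(N, z) = z + 211*N + N*z
O = -4175815997/1086458100 (O = -15755*1/159188 - 51113*1/13650 = -15755/159188 - 51113/13650 = -4175815997/1086458100 ≈ -3.8435)
(O - 267436) + o(-184, -457) = (-4175815997/1086458100 - 267436) + (-457 + 211*(-184) - 184*(-457)) = -290562184247597/1086458100 + (-457 - 38824 + 84088) = -290562184247597/1086458100 + 44807 = -241881256160897/1086458100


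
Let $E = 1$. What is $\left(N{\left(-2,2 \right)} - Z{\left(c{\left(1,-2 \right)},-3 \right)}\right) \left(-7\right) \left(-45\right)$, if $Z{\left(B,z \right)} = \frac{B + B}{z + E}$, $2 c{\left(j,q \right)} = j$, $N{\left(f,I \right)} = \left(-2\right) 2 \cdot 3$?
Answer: $- \frac{7245}{2} \approx -3622.5$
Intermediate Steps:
$N{\left(f,I \right)} = -12$ ($N{\left(f,I \right)} = \left(-4\right) 3 = -12$)
$c{\left(j,q \right)} = \frac{j}{2}$
$Z{\left(B,z \right)} = \frac{2 B}{1 + z}$ ($Z{\left(B,z \right)} = \frac{B + B}{z + 1} = \frac{2 B}{1 + z}$)
$\left(N{\left(-2,2 \right)} - Z{\left(c{\left(1,-2 \right)},-3 \right)}\right) \left(-7\right) \left(-45\right) = \left(-12 - \frac{2 \cdot \frac{1}{2} \cdot 1}{1 - 3}\right) \left(-7\right) \left(-45\right) = \left(-12 - 2 \cdot \frac{1}{2} \frac{1}{-2}\right) \left(-7\right) \left(-45\right) = \left(-12 - 2 \cdot \frac{1}{2} \left(- \frac{1}{2}\right)\right) \left(-7\right) \left(-45\right) = \left(-12 - - \frac{1}{2}\right) \left(-7\right) \left(-45\right) = \left(-12 + \frac{1}{2}\right) \left(-7\right) \left(-45\right) = \left(- \frac{23}{2}\right) \left(-7\right) \left(-45\right) = \frac{161}{2} \left(-45\right) = - \frac{7245}{2}$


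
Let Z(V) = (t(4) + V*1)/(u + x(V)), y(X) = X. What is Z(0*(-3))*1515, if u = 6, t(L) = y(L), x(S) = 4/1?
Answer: 606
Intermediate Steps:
x(S) = 4 (x(S) = 4*1 = 4)
t(L) = L
Z(V) = ⅖ + V/10 (Z(V) = (4 + V*1)/(6 + 4) = (4 + V)/10 = (4 + V)*(⅒) = ⅖ + V/10)
Z(0*(-3))*1515 = (⅖ + (0*(-3))/10)*1515 = (⅖ + (⅒)*0)*1515 = (⅖ + 0)*1515 = (⅖)*1515 = 606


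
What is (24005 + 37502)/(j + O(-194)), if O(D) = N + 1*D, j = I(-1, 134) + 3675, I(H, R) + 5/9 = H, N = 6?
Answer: 553563/31369 ≈ 17.647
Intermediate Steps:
I(H, R) = -5/9 + H
j = 33061/9 (j = (-5/9 - 1) + 3675 = -14/9 + 3675 = 33061/9 ≈ 3673.4)
O(D) = 6 + D (O(D) = 6 + 1*D = 6 + D)
(24005 + 37502)/(j + O(-194)) = (24005 + 37502)/(33061/9 + (6 - 194)) = 61507/(33061/9 - 188) = 61507/(31369/9) = 61507*(9/31369) = 553563/31369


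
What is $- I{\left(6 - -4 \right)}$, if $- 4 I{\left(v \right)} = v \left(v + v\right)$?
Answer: $50$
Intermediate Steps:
$I{\left(v \right)} = - \frac{v^{2}}{2}$ ($I{\left(v \right)} = - \frac{v \left(v + v\right)}{4} = - \frac{v 2 v}{4} = - \frac{2 v^{2}}{4} = - \frac{v^{2}}{2}$)
$- I{\left(6 - -4 \right)} = - \frac{\left(-1\right) \left(6 - -4\right)^{2}}{2} = - \frac{\left(-1\right) \left(6 + 4\right)^{2}}{2} = - \frac{\left(-1\right) 10^{2}}{2} = - \frac{\left(-1\right) 100}{2} = \left(-1\right) \left(-50\right) = 50$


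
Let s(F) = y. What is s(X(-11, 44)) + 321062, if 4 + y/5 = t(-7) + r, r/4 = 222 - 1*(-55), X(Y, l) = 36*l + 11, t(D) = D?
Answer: 326547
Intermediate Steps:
X(Y, l) = 11 + 36*l
r = 1108 (r = 4*(222 - 1*(-55)) = 4*(222 + 55) = 4*277 = 1108)
y = 5485 (y = -20 + 5*(-7 + 1108) = -20 + 5*1101 = -20 + 5505 = 5485)
s(F) = 5485
s(X(-11, 44)) + 321062 = 5485 + 321062 = 326547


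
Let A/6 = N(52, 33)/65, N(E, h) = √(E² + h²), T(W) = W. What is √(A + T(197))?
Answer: √(832325 + 390*√3793)/65 ≈ 14.237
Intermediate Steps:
A = 6*√3793/65 (A = 6*(√(52² + 33²)/65) = 6*(√(2704 + 1089)/65) = 6*(√3793/65) = 6*√3793/65 ≈ 5.6850)
√(A + T(197)) = √(6*√3793/65 + 197) = √(197 + 6*√3793/65)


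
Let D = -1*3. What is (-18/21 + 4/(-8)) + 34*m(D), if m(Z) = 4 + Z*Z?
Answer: 6169/14 ≈ 440.64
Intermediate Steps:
D = -3
m(Z) = 4 + Z²
(-18/21 + 4/(-8)) + 34*m(D) = (-18/21 + 4/(-8)) + 34*(4 + (-3)²) = (-18*1/21 + 4*(-⅛)) + 34*(4 + 9) = (-6/7 - ½) + 34*13 = -19/14 + 442 = 6169/14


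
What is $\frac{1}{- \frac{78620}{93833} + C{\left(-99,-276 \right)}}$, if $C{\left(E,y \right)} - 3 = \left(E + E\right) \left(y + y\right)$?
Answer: $\frac{93833}{10255774447} \approx 9.1493 \cdot 10^{-6}$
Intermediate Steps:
$C{\left(E,y \right)} = 3 + 4 E y$ ($C{\left(E,y \right)} = 3 + \left(E + E\right) \left(y + y\right) = 3 + 2 E 2 y = 3 + 4 E y$)
$\frac{1}{- \frac{78620}{93833} + C{\left(-99,-276 \right)}} = \frac{1}{- \frac{78620}{93833} + \left(3 + 4 \left(-99\right) \left(-276\right)\right)} = \frac{1}{\left(-78620\right) \frac{1}{93833} + \left(3 + 109296\right)} = \frac{1}{- \frac{78620}{93833} + 109299} = \frac{1}{\frac{10255774447}{93833}} = \frac{93833}{10255774447}$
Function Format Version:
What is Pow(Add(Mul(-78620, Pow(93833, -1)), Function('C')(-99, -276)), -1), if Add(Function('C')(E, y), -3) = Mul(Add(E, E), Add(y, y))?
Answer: Rational(93833, 10255774447) ≈ 9.1493e-6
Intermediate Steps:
Function('C')(E, y) = Add(3, Mul(4, E, y)) (Function('C')(E, y) = Add(3, Mul(Add(E, E), Add(y, y))) = Add(3, Mul(Mul(2, E), Mul(2, y))) = Add(3, Mul(4, E, y)))
Pow(Add(Mul(-78620, Pow(93833, -1)), Function('C')(-99, -276)), -1) = Pow(Add(Mul(-78620, Pow(93833, -1)), Add(3, Mul(4, -99, -276))), -1) = Pow(Add(Mul(-78620, Rational(1, 93833)), Add(3, 109296)), -1) = Pow(Add(Rational(-78620, 93833), 109299), -1) = Pow(Rational(10255774447, 93833), -1) = Rational(93833, 10255774447)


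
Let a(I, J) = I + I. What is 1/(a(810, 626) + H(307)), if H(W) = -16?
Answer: 1/1604 ≈ 0.00062344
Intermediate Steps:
a(I, J) = 2*I
1/(a(810, 626) + H(307)) = 1/(2*810 - 16) = 1/(1620 - 16) = 1/1604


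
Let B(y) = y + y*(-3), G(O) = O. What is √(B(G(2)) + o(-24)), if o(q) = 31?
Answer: 3*√3 ≈ 5.1962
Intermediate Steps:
B(y) = -2*y (B(y) = y - 3*y = -2*y)
√(B(G(2)) + o(-24)) = √(-2*2 + 31) = √(-4 + 31) = √27 = 3*√3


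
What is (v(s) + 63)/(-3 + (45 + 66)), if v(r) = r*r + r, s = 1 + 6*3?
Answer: 443/108 ≈ 4.1019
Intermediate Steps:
s = 19 (s = 1 + 18 = 19)
v(r) = r + r² (v(r) = r² + r = r + r²)
(v(s) + 63)/(-3 + (45 + 66)) = (19*(1 + 19) + 63)/(-3 + (45 + 66)) = (19*20 + 63)/(-3 + 111) = (380 + 63)/108 = 443*(1/108) = 443/108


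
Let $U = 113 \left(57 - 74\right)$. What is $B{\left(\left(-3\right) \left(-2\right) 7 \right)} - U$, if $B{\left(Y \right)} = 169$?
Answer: $2090$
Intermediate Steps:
$U = -1921$ ($U = 113 \left(-17\right) = -1921$)
$B{\left(\left(-3\right) \left(-2\right) 7 \right)} - U = 169 - -1921 = 169 + 1921 = 2090$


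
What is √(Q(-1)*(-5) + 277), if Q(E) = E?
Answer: √282 ≈ 16.793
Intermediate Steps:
√(Q(-1)*(-5) + 277) = √(-1*(-5) + 277) = √(5 + 277) = √282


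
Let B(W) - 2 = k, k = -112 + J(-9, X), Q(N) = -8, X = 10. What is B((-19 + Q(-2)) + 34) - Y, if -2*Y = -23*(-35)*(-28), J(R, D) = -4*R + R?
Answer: -11353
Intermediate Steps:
J(R, D) = -3*R
k = -85 (k = -112 - 3*(-9) = -112 + 27 = -85)
Y = 11270 (Y = -(-23*(-35))*(-28)/2 = -805*(-28)/2 = -½*(-22540) = 11270)
B(W) = -83 (B(W) = 2 - 85 = -83)
B((-19 + Q(-2)) + 34) - Y = -83 - 1*11270 = -83 - 11270 = -11353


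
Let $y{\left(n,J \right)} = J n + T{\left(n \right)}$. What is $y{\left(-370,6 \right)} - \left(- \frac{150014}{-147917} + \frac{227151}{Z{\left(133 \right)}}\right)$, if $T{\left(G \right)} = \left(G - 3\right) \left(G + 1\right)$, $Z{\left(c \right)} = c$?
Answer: $\frac{375776273344}{2810423} \approx 1.3371 \cdot 10^{5}$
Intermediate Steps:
$T{\left(G \right)} = \left(1 + G\right) \left(-3 + G\right)$ ($T{\left(G \right)} = \left(-3 + G\right) \left(1 + G\right) = \left(1 + G\right) \left(-3 + G\right)$)
$y{\left(n,J \right)} = -3 + n^{2} - 2 n + J n$ ($y{\left(n,J \right)} = J n - \left(3 - n^{2} + 2 n\right) = -3 + n^{2} - 2 n + J n$)
$y{\left(-370,6 \right)} - \left(- \frac{150014}{-147917} + \frac{227151}{Z{\left(133 \right)}}\right) = \left(-3 + \left(-370\right)^{2} - -740 + 6 \left(-370\right)\right) - \left(- \frac{150014}{-147917} + \frac{227151}{133}\right) = \left(-3 + 136900 + 740 - 2220\right) - \left(\left(-150014\right) \left(- \frac{1}{147917}\right) + 227151 \cdot \frac{1}{133}\right) = 135417 - \left(\frac{150014}{147917} + \frac{227151}{133}\right) = 135417 - \frac{4802778047}{2810423} = \frac{375776273344}{2810423}$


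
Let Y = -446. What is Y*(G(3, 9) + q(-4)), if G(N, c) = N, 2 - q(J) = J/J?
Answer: -1784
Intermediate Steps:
q(J) = 1 (q(J) = 2 - J/J = 2 - 1*1 = 2 - 1 = 1)
Y*(G(3, 9) + q(-4)) = -446*(3 + 1) = -446*4 = -1784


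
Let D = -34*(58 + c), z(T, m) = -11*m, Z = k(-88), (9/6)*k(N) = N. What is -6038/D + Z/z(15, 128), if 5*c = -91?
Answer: 365663/81192 ≈ 4.5037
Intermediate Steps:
k(N) = 2*N/3
c = -91/5 (c = (1/5)*(-91) = -91/5 ≈ -18.200)
Z = -176/3 (Z = (2/3)*(-88) = -176/3 ≈ -58.667)
D = -6766/5 (D = -34*(58 - 91/5) = -34*199/5 = -6766/5 ≈ -1353.2)
-6038/D + Z/z(15, 128) = -6038/(-6766/5) - 176/(3*((-11*128))) = -6038*(-5/6766) - 176/3/(-1408) = 15095/3383 - 176/3*(-1/1408) = 15095/3383 + 1/24 = 365663/81192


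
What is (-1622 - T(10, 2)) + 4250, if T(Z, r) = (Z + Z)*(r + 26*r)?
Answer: 1548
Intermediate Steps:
T(Z, r) = 54*Z*r (T(Z, r) = (2*Z)*(27*r) = 54*Z*r)
(-1622 - T(10, 2)) + 4250 = (-1622 - 54*10*2) + 4250 = (-1622 - 1*1080) + 4250 = (-1622 - 1080) + 4250 = -2702 + 4250 = 1548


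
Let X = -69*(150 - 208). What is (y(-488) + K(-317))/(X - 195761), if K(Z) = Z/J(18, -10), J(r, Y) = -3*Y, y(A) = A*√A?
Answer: 317/5752770 + 976*I*√122/191759 ≈ 5.5104e-5 + 0.056218*I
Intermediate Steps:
y(A) = A^(3/2)
X = 4002 (X = -69*(-58) = 4002)
K(Z) = Z/30 (K(Z) = Z/((-3*(-10))) = Z/30)
(y(-488) + K(-317))/(X - 195761) = ((-488)^(3/2) + (1/30)*(-317))/(4002 - 195761) = (-976*I*√122 - 317/30)/(-191759) = (-317/30 - 976*I*√122)*(-1/191759) = 317/5752770 + 976*I*√122/191759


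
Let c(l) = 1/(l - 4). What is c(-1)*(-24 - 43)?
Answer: 67/5 ≈ 13.400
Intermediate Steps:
c(l) = 1/(-4 + l)
c(-1)*(-24 - 43) = (-24 - 43)/(-4 - 1) = -67/(-5) = -⅕*(-67) = 67/5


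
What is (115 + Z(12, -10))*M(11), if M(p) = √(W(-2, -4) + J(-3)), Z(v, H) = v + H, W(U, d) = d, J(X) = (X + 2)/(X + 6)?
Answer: 39*I*√39 ≈ 243.55*I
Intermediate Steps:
J(X) = (2 + X)/(6 + X)
Z(v, H) = H + v
M(p) = I*√39/3 (M(p) = √(-4 + (2 - 3)/(6 - 3)) = √(-4 - 1/3) = √(-4 + (⅓)*(-1)) = √(-4 - ⅓) = √(-13/3) = I*√39/3)
(115 + Z(12, -10))*M(11) = (115 + (-10 + 12))*(I*√39/3) = (115 + 2)*(I*√39/3) = 117*(I*√39/3) = 39*I*√39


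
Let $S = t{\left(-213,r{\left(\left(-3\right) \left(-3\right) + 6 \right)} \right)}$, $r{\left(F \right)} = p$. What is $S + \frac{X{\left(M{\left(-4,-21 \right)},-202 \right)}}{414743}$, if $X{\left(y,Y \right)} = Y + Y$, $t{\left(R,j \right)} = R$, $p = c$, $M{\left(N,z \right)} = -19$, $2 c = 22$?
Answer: $- \frac{88340663}{414743} \approx -213.0$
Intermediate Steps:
$c = 11$ ($c = \frac{1}{2} \cdot 22 = 11$)
$p = 11$
$r{\left(F \right)} = 11$
$S = -213$
$X{\left(y,Y \right)} = 2 Y$
$S + \frac{X{\left(M{\left(-4,-21 \right)},-202 \right)}}{414743} = -213 + \frac{2 \left(-202\right)}{414743} = -213 - \frac{404}{414743} = - \frac{88340663}{414743}$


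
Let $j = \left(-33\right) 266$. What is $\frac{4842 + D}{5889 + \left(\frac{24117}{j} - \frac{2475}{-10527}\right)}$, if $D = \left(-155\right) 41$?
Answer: $- \frac{128384102}{499492025} \approx -0.25703$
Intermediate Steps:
$j = -8778$
$D = -6355$
$\frac{4842 + D}{5889 + \left(\frac{24117}{j} - \frac{2475}{-10527}\right)} = \frac{4842 - 6355}{5889 + \left(\frac{24117}{-8778} - \frac{2475}{-10527}\right)} = - \frac{1513}{5889 + \left(24117 \left(- \frac{1}{8778}\right) - - \frac{75}{319}\right)} = - \frac{1513}{5889 + \left(- \frac{8039}{2926} + \frac{75}{319}\right)} = - \frac{1513}{5889 - \frac{213181}{84854}} = - \frac{1513}{\frac{499492025}{84854}} = \left(-1513\right) \frac{84854}{499492025} = - \frac{128384102}{499492025}$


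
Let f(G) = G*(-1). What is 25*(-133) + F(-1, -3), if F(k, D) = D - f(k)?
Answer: -3329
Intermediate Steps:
f(G) = -G
F(k, D) = D + k (F(k, D) = D - (-1)*k = D + k)
25*(-133) + F(-1, -3) = 25*(-133) + (-3 - 1) = -3325 - 4 = -3329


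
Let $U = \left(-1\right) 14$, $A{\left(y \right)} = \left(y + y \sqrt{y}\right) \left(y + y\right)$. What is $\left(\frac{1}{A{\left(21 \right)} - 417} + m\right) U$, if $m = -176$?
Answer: $\frac{13240042522}{5373393} - \frac{1372 \sqrt{21}}{1791131} \approx 2464.0$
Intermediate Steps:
$A{\left(y \right)} = 2 y \left(y + y^{\frac{3}{2}}\right)$ ($A{\left(y \right)} = \left(y + y^{\frac{3}{2}}\right) 2 y = 2 y \left(y + y^{\frac{3}{2}}\right)$)
$U = -14$
$\left(\frac{1}{A{\left(21 \right)} - 417} + m\right) U = \left(\frac{1}{\left(2 \cdot 21^{2} + 2 \cdot 21^{\frac{5}{2}}\right) - 417} - 176\right) \left(-14\right) = \left(\frac{1}{\left(2 \cdot 441 + 2 \cdot 441 \sqrt{21}\right) - 417} - 176\right) \left(-14\right) = \left(\frac{1}{\left(882 + 882 \sqrt{21}\right) - 417} - 176\right) \left(-14\right) = \left(\frac{1}{465 + 882 \sqrt{21}} - 176\right) \left(-14\right) = \left(-176 + \frac{1}{465 + 882 \sqrt{21}}\right) \left(-14\right) = 2464 - \frac{14}{465 + 882 \sqrt{21}}$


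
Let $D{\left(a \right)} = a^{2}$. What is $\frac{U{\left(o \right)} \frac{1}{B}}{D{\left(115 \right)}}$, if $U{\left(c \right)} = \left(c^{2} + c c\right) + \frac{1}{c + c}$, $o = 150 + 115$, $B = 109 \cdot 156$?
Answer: $\frac{74438501}{119185287000} \approx 0.00062456$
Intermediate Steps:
$B = 17004$
$o = 265$
$U{\left(c \right)} = \frac{1}{2 c} + 2 c^{2}$ ($U{\left(c \right)} = \left(c^{2} + c^{2}\right) + \frac{1}{2 c} = 2 c^{2} + \frac{1}{2 c} = \frac{1}{2 c} + 2 c^{2}$)
$\frac{U{\left(o \right)} \frac{1}{B}}{D{\left(115 \right)}} = \frac{\frac{1 + 4 \cdot 265^{3}}{2 \cdot 265} \cdot \frac{1}{17004}}{115^{2}} = \frac{\frac{1}{2} \cdot \frac{1}{265} \left(1 + 4 \cdot 18609625\right) \frac{1}{17004}}{13225} = \frac{1}{2} \cdot \frac{1}{265} \left(1 + 74438500\right) \frac{1}{17004} \cdot \frac{1}{13225} = \frac{1}{2} \cdot \frac{1}{265} \cdot 74438501 \cdot \frac{1}{17004} \cdot \frac{1}{13225} = \frac{74438501}{530} \cdot \frac{1}{17004} \cdot \frac{1}{13225} = \frac{74438501}{9012120} \cdot \frac{1}{13225} = \frac{74438501}{119185287000}$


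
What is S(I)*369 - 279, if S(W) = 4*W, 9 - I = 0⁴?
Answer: 13005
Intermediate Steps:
I = 9 (I = 9 - 1*0⁴ = 9 - 1*0 = 9 + 0 = 9)
S(I)*369 - 279 = (4*9)*369 - 279 = 36*369 - 279 = 13284 - 279 = 13005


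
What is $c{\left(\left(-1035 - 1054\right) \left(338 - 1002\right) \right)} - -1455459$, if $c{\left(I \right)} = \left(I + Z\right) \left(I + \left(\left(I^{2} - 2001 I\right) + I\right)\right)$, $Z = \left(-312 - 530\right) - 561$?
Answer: $2662280008931835675$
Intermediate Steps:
$Z = -1403$ ($Z = \left(-312 - 530\right) - 561 = -842 - 561 = -1403$)
$c{\left(I \right)} = \left(-1403 + I\right) \left(I^{2} - 1999 I\right)$ ($c{\left(I \right)} = \left(I - 1403\right) \left(I + \left(\left(I^{2} - 2001 I\right) + I\right)\right) = \left(-1403 + I\right) \left(I + \left(I^{2} - 2000 I\right)\right) = \left(-1403 + I\right) \left(I^{2} - 1999 I\right)$)
$c{\left(\left(-1035 - 1054\right) \left(338 - 1002\right) \right)} - -1455459 = \left(-1035 - 1054\right) \left(338 - 1002\right) \left(2804597 + \left(\left(-1035 - 1054\right) \left(338 - 1002\right)\right)^{2} - 3402 \left(-1035 - 1054\right) \left(338 - 1002\right)\right) - -1455459 = \left(-2089\right) \left(-664\right) \left(2804597 + \left(\left(-2089\right) \left(-664\right)\right)^{2} - 3402 \left(\left(-2089\right) \left(-664\right)\right)\right) + 1455459 = 1387096 \left(2804597 + 1387096^{2} - 4718900592\right) + 1455459 = 1387096 \left(2804597 + 1924035313216 - 4718900592\right) + 1455459 = 1387096 \cdot 1919319217221 + 1455459 = 2662280008930380216 + 1455459 = 2662280008931835675$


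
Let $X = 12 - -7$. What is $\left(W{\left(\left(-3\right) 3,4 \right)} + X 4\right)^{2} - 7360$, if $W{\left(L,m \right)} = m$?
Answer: $-960$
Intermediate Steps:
$X = 19$ ($X = 12 + 7 = 19$)
$\left(W{\left(\left(-3\right) 3,4 \right)} + X 4\right)^{2} - 7360 = \left(4 + 19 \cdot 4\right)^{2} - 7360 = \left(4 + 76\right)^{2} - 7360 = 80^{2} - 7360 = 6400 - 7360 = -960$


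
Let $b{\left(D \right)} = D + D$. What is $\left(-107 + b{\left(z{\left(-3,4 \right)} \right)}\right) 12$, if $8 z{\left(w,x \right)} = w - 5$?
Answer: $-1308$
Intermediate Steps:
$z{\left(w,x \right)} = - \frac{5}{8} + \frac{w}{8}$ ($z{\left(w,x \right)} = \frac{w - 5}{8} = \frac{-5 + w}{8} = - \frac{5}{8} + \frac{w}{8}$)
$b{\left(D \right)} = 2 D$
$\left(-107 + b{\left(z{\left(-3,4 \right)} \right)}\right) 12 = \left(-107 + 2 \left(- \frac{5}{8} + \frac{1}{8} \left(-3\right)\right)\right) 12 = \left(-107 + 2 \left(- \frac{5}{8} - \frac{3}{8}\right)\right) 12 = \left(-107 + 2 \left(-1\right)\right) 12 = \left(-107 - 2\right) 12 = \left(-109\right) 12 = -1308$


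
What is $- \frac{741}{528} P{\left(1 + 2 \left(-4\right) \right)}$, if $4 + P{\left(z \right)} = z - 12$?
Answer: $\frac{5681}{176} \approx 32.278$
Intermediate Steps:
$P{\left(z \right)} = -16 + z$ ($P{\left(z \right)} = -4 + \left(z - 12\right) = -4 + \left(-12 + z\right) = -16 + z$)
$- \frac{741}{528} P{\left(1 + 2 \left(-4\right) \right)} = - \frac{741}{528} \left(-16 + \left(1 + 2 \left(-4\right)\right)\right) = \left(-741\right) \frac{1}{528} \left(-16 + \left(1 - 8\right)\right) = - \frac{247 \left(-16 - 7\right)}{176} = \left(- \frac{247}{176}\right) \left(-23\right) = \frac{5681}{176}$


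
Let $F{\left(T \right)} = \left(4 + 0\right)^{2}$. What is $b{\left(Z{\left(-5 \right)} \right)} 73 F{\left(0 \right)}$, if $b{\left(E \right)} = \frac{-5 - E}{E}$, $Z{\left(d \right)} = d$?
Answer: $0$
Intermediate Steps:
$F{\left(T \right)} = 16$ ($F{\left(T \right)} = 4^{2} = 16$)
$b{\left(E \right)} = \frac{-5 - E}{E}$
$b{\left(Z{\left(-5 \right)} \right)} 73 F{\left(0 \right)} = \frac{-5 - -5}{-5} \cdot 73 \cdot 16 = - \frac{-5 + 5}{5} \cdot 73 \cdot 16 = \left(- \frac{1}{5}\right) 0 \cdot 73 \cdot 16 = 0 \cdot 73 \cdot 16 = 0 \cdot 16 = 0$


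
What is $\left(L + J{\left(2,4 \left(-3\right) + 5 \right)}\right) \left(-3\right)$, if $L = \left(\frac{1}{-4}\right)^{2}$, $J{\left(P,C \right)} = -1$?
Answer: $\frac{45}{16} \approx 2.8125$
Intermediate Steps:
$L = \frac{1}{16}$ ($L = \left(- \frac{1}{4}\right)^{2} = \frac{1}{16} \approx 0.0625$)
$\left(L + J{\left(2,4 \left(-3\right) + 5 \right)}\right) \left(-3\right) = \left(\frac{1}{16} - 1\right) \left(-3\right) = \left(- \frac{15}{16}\right) \left(-3\right) = \frac{45}{16}$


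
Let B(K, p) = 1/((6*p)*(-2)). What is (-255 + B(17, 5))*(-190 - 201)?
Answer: 5982691/60 ≈ 99712.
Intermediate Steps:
B(K, p) = -1/(12*p) (B(K, p) = 1/(-12*p) = -1/(12*p))
(-255 + B(17, 5))*(-190 - 201) = (-255 - 1/12/5)*(-190 - 201) = (-255 - 1/12*1/5)*(-391) = (-255 - 1/60)*(-391) = -15301/60*(-391) = 5982691/60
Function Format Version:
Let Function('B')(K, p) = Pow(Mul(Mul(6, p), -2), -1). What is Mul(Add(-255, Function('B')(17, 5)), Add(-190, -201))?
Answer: Rational(5982691, 60) ≈ 99712.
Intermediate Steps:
Function('B')(K, p) = Mul(Rational(-1, 12), Pow(p, -1)) (Function('B')(K, p) = Pow(Mul(-12, p), -1) = Mul(Rational(-1, 12), Pow(p, -1)))
Mul(Add(-255, Function('B')(17, 5)), Add(-190, -201)) = Mul(Add(-255, Mul(Rational(-1, 12), Pow(5, -1))), Add(-190, -201)) = Mul(Add(-255, Mul(Rational(-1, 12), Rational(1, 5))), -391) = Mul(Add(-255, Rational(-1, 60)), -391) = Mul(Rational(-15301, 60), -391) = Rational(5982691, 60)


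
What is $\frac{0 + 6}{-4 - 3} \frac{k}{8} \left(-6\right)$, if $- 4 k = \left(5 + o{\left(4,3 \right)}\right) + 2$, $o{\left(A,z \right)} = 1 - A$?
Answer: $- \frac{9}{14} \approx -0.64286$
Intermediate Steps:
$k = -1$ ($k = - \frac{\left(5 + \left(1 - 4\right)\right) + 2}{4} = - \frac{\left(5 - 3\right) + 2}{4} = - \frac{2 + 2}{4} = \left(- \frac{1}{4}\right) 4 = -1$)
$\frac{0 + 6}{-4 - 3} \frac{k}{8} \left(-6\right) = \frac{0 + 6}{-4 - 3} \left(- \frac{1}{8}\right) \left(-6\right) = \frac{6}{-7} \left(\left(-1\right) \frac{1}{8}\right) \left(-6\right) = 6 \left(- \frac{1}{7}\right) \left(- \frac{1}{8}\right) \left(-6\right) = \left(- \frac{6}{7}\right) \left(- \frac{1}{8}\right) \left(-6\right) = \frac{3}{28} \left(-6\right) = - \frac{9}{14}$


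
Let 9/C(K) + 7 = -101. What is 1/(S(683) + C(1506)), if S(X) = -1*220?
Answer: -12/2641 ≈ -0.0045437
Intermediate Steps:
S(X) = -220
C(K) = -1/12 (C(K) = 9/(-7 - 101) = 9/(-108) = 9*(-1/108) = -1/12)
1/(S(683) + C(1506)) = 1/(-220 - 1/12) = 1/(-2641/12) = -12/2641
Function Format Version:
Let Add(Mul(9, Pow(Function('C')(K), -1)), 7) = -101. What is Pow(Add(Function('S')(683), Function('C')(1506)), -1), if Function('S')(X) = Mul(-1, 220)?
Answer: Rational(-12, 2641) ≈ -0.0045437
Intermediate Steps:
Function('S')(X) = -220
Function('C')(K) = Rational(-1, 12) (Function('C')(K) = Mul(9, Pow(Add(-7, -101), -1)) = Mul(9, Pow(-108, -1)) = Mul(9, Rational(-1, 108)) = Rational(-1, 12))
Pow(Add(Function('S')(683), Function('C')(1506)), -1) = Pow(Add(-220, Rational(-1, 12)), -1) = Pow(Rational(-2641, 12), -1) = Rational(-12, 2641)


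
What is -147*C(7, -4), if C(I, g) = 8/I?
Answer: -168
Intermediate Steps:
-147*C(7, -4) = -147*8/7 = -49*24/7 = -168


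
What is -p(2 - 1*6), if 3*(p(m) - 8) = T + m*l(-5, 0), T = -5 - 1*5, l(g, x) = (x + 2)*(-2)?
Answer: -10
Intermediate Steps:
l(g, x) = -4 - 2*x (l(g, x) = (2 + x)*(-2) = -4 - 2*x)
T = -10 (T = -5 - 5 = -10)
p(m) = 14/3 - 4*m/3 (p(m) = 8 + (-10 + m*(-4 - 2*0))/3 = 8 + (-10 + m*(-4 + 0))/3 = 8 + (-10 + m*(-4))/3 = 8 + (-10 - 4*m)/3 = 8 + (-10/3 - 4*m/3) = 14/3 - 4*m/3)
-p(2 - 1*6) = -(14/3 - 4*(2 - 1*6)/3) = -(14/3 - 4*(2 - 6)/3) = -(14/3 - 4/3*(-4)) = -(14/3 + 16/3) = -1*10 = -10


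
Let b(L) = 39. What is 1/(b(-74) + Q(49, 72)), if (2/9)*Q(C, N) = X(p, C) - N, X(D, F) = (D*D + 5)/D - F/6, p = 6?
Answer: -1/291 ≈ -0.0034364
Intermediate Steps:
X(D, F) = -F/6 + (5 + D²)/D (X(D, F) = (D² + 5)/D - F*(⅙) = (5 + D²)/D - F/6 = -F/6 + (5 + D²)/D)
Q(C, N) = 123/4 - 9*N/2 - 3*C/4 (Q(C, N) = 9*((6 + 5/6 - C/6) - N)/2 = 9*((6 + 5*(⅙) - C/6) - N)/2 = 9*((6 + ⅚ - C/6) - N)/2 = 9*((41/6 - C/6) - N)/2 = 9*(41/6 - N - C/6)/2 = 123/4 - 9*N/2 - 3*C/4)
1/(b(-74) + Q(49, 72)) = 1/(39 + (123/4 - 9/2*72 - ¾*49)) = 1/(39 + (123/4 - 324 - 147/4)) = 1/(39 - 330) = 1/(-291) = -1/291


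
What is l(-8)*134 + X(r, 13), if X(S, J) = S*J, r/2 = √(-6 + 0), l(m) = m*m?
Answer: 8576 + 26*I*√6 ≈ 8576.0 + 63.687*I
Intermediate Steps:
l(m) = m²
r = 2*I*√6 (r = 2*√(-6 + 0) = 2*√(-6) = 2*(I*√6) = 2*I*√6 ≈ 4.899*I)
X(S, J) = J*S
l(-8)*134 + X(r, 13) = (-8)²*134 + 13*(2*I*√6) = 64*134 + 26*I*√6 = 8576 + 26*I*√6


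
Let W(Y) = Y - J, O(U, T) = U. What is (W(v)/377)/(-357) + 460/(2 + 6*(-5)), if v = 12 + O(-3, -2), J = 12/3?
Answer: -2211110/134589 ≈ -16.429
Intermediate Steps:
J = 4 (J = 12*(1/3) = 4)
v = 9 (v = 12 - 3 = 9)
W(Y) = -4 + Y (W(Y) = Y - 1*4 = Y - 4 = -4 + Y)
(W(v)/377)/(-357) + 460/(2 + 6*(-5)) = ((-4 + 9)/377)/(-357) + 460/(2 + 6*(-5)) = (5*(1/377))*(-1/357) + 460/(2 - 30) = (5/377)*(-1/357) + 460/(-28) = -5/134589 + 460*(-1/28) = -5/134589 - 115/7 = -2211110/134589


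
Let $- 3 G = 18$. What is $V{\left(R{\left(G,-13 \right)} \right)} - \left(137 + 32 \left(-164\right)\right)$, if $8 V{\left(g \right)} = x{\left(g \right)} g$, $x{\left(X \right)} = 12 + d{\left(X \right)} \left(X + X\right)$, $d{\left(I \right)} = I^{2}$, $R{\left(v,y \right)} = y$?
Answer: $\frac{48927}{4} \approx 12232.0$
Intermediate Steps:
$G = -6$ ($G = \left(- \frac{1}{3}\right) 18 = -6$)
$x{\left(X \right)} = 12 + 2 X^{3}$ ($x{\left(X \right)} = 12 + X^{2} \left(X + X\right) = 12 + X^{2} \cdot 2 X = 12 + 2 X^{3}$)
$V{\left(g \right)} = \frac{g \left(12 + 2 g^{3}\right)}{8}$ ($V{\left(g \right)} = \frac{\left(12 + 2 g^{3}\right) g}{8} = \frac{g \left(12 + 2 g^{3}\right)}{8}$)
$V{\left(R{\left(G,-13 \right)} \right)} - \left(137 + 32 \left(-164\right)\right) = \frac{1}{4} \left(-13\right) \left(6 + \left(-13\right)^{3}\right) - \left(137 + 32 \left(-164\right)\right) = \frac{1}{4} \left(-13\right) \left(6 - 2197\right) - \left(137 - 5248\right) = \frac{1}{4} \left(-13\right) \left(-2191\right) - -5111 = \frac{28483}{4} + 5111 = \frac{48927}{4}$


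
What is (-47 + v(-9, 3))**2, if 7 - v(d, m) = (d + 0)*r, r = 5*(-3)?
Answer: 30625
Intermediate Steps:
r = -15
v(d, m) = 7 + 15*d (v(d, m) = 7 - (d + 0)*(-15) = 7 - d*(-15) = 7 - (-15)*d = 7 + 15*d)
(-47 + v(-9, 3))**2 = (-47 + (7 + 15*(-9)))**2 = (-47 + (7 - 135))**2 = (-47 - 128)**2 = (-175)**2 = 30625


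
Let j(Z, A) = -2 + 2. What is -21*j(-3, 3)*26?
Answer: 0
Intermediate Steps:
j(Z, A) = 0
-21*j(-3, 3)*26 = -21*0*26 = 0*26 = 0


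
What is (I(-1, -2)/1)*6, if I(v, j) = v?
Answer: -6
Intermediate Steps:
(I(-1, -2)/1)*6 = -1/1*6 = -1*1*6 = -1*6 = -6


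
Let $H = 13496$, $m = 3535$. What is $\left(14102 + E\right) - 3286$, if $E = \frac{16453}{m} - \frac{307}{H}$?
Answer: $\frac{73747798029}{6815480} \approx 10821.0$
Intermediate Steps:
$E = \frac{31566349}{6815480}$ ($E = \frac{16453}{3535} - \frac{307}{13496} = \frac{31566349}{6815480} \approx 4.6316$)
$\left(14102 + E\right) - 3286 = \left(14102 + \frac{31566349}{6815480}\right) - 3286 = \frac{96143465309}{6815480} - 3286 = \frac{73747798029}{6815480}$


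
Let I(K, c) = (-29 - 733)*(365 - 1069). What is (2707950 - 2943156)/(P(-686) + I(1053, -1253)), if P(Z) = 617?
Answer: -235206/537065 ≈ -0.43795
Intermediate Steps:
I(K, c) = 536448 (I(K, c) = -762*(-704) = 536448)
(2707950 - 2943156)/(P(-686) + I(1053, -1253)) = (2707950 - 2943156)/(617 + 536448) = -235206/537065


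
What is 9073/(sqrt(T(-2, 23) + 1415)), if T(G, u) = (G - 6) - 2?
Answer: 9073*sqrt(1405)/1405 ≈ 242.05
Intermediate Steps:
T(G, u) = -8 + G (T(G, u) = (-6 + G) - 2 = -8 + G)
9073/(sqrt(T(-2, 23) + 1415)) = 9073/(sqrt((-8 - 2) + 1415)) = 9073/(sqrt(-10 + 1415)) = 9073/(sqrt(1405)) = 9073*(sqrt(1405)/1405) = 9073*sqrt(1405)/1405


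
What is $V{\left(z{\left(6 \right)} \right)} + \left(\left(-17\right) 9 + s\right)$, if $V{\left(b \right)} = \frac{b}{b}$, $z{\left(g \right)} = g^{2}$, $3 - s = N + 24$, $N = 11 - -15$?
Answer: $-199$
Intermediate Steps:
$N = 26$ ($N = 11 + 15 = 26$)
$s = -47$ ($s = 3 - \left(26 + 24\right) = 3 - 50 = -47$)
$V{\left(b \right)} = 1$
$V{\left(z{\left(6 \right)} \right)} + \left(\left(-17\right) 9 + s\right) = 1 - 200 = -199$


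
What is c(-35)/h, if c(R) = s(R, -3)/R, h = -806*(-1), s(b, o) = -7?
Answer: 1/4030 ≈ 0.00024814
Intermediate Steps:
h = 806
c(R) = -7/R
c(-35)/h = -7/(-35)/806 = -7*(-1/35)*(1/806) = (1/5)*(1/806) = 1/4030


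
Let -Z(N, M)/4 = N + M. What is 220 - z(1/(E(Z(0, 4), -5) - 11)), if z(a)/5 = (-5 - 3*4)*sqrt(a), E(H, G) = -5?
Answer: 220 + 85*I/4 ≈ 220.0 + 21.25*I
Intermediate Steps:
Z(N, M) = -4*M - 4*N (Z(N, M) = -4*(N + M) = -4*(M + N) = -4*M - 4*N)
z(a) = -85*sqrt(a) (z(a) = 5*((-5 - 3*4)*sqrt(a)) = 5*((-5 - 12)*sqrt(a)) = 5*(-17*sqrt(a)) = -85*sqrt(a))
220 - z(1/(E(Z(0, 4), -5) - 11)) = 220 - (-85)*sqrt(1/(-5 - 11)) = 220 - (-85)*sqrt(1/(-16)) = 220 - (-85)*sqrt(-1/16) = 220 - (-85)*I/4 = 220 + 85*I/4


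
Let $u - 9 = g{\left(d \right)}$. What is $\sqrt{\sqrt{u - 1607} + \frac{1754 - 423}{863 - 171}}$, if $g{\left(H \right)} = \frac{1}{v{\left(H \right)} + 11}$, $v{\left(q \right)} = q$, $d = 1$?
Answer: $\frac{\sqrt{2072367 + 897870 i \sqrt{2301}}}{1038} \approx 4.5795 + 4.3644 i$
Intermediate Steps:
$g{\left(H \right)} = \frac{1}{11 + H}$ ($g{\left(H \right)} = \frac{1}{H + 11} = \frac{1}{11 + H}$)
$u = \frac{109}{12}$ ($u = 9 + \frac{1}{11 + 1} = 9 + \frac{1}{12} = \frac{109}{12} \approx 9.0833$)
$\sqrt{\sqrt{u - 1607} + \frac{1754 - 423}{863 - 171}} = \sqrt{\sqrt{\frac{109}{12} - 1607} + \frac{1754 - 423}{863 - 171}} = \sqrt{\sqrt{- \frac{19175}{12}} + \frac{1331}{692}} = \sqrt{\frac{5 i \sqrt{2301}}{6} + 1331 \cdot \frac{1}{692}} = \sqrt{\frac{5 i \sqrt{2301}}{6} + \frac{1331}{692}} = \sqrt{\frac{1331}{692} + \frac{5 i \sqrt{2301}}{6}}$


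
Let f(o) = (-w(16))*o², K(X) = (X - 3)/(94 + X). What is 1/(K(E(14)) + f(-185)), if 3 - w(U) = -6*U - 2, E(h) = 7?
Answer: -101/349129221 ≈ -2.8929e-7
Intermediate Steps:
w(U) = 5 + 6*U (w(U) = 3 - (-6*U - 2) = 3 - (-2 - 6*U) = 3 + (2 + 6*U) = 5 + 6*U)
K(X) = (-3 + X)/(94 + X)
f(o) = -101*o² (f(o) = (-(5 + 6*16))*o² = (-(5 + 96))*o² = (-1*101)*o² = -101*o²)
1/(K(E(14)) + f(-185)) = 1/((-3 + 7)/(94 + 7) - 101*(-185)²) = 1/(4/101 - 101*34225) = 1/((1/101)*4 - 3456725) = 1/(4/101 - 3456725) = 1/(-349129221/101) = -101/349129221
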